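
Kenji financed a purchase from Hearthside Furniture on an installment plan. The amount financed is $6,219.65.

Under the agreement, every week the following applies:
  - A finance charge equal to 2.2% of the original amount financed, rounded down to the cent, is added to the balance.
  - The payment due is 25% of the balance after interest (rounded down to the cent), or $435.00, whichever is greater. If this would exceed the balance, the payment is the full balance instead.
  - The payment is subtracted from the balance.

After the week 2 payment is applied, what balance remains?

Week 1: $6,219.65 +$136.83 interest = $6,356.48; pay $1,589.12 → $4,767.36
Week 2: $4,767.36 +$136.83 interest = $4,904.19; pay $1,226.04 → $3,678.15

$3,678.15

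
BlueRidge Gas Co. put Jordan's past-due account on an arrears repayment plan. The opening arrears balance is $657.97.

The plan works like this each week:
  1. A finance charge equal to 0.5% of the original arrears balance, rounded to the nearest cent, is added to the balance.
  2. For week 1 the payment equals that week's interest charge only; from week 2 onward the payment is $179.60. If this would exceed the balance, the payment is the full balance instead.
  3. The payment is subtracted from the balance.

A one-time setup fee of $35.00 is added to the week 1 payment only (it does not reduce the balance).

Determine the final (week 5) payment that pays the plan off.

$132.33

Week 1: opening $657.97; interest $3.29 → $661.26; payment $3.29 (+ $35.00 fee); balance $657.97
Week 2: opening $657.97; interest $3.29 → $661.26; payment $179.60; balance $481.66
Week 3: opening $481.66; interest $3.29 → $484.95; payment $179.60; balance $305.35
Week 4: opening $305.35; interest $3.29 → $308.64; payment $179.60; balance $129.04
Week 5: opening $129.04; interest $3.29 → $132.33; payment $132.33; balance $0.00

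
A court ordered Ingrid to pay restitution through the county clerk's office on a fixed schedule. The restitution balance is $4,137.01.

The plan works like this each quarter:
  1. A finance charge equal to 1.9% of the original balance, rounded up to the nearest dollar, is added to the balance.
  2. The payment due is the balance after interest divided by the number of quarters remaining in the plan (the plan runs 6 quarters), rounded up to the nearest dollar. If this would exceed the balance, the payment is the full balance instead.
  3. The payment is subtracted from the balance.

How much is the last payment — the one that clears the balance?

$881.01

# | Opening | Interest | Payment | End bal
1 | $4,137.01 | $79.00 | $703.00 | $3,513.01
2 | $3,513.01 | $79.00 | $719.00 | $2,873.01
3 | $2,873.01 | $79.00 | $739.00 | $2,213.01
4 | $2,213.01 | $79.00 | $765.00 | $1,527.01
5 | $1,527.01 | $79.00 | $804.00 | $802.01
6 | $802.01 | $79.00 | $881.01 | $0.00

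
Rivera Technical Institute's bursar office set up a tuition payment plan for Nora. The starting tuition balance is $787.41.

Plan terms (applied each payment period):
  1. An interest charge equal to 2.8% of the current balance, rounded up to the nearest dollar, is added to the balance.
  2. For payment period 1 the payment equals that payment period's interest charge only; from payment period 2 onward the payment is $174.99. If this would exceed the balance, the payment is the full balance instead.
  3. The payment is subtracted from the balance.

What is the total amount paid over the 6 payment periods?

$879.41

Payment period 1: opening $787.41; interest $23.00 → $810.41; payment $23.00; balance $787.41
Payment period 2: opening $787.41; interest $23.00 → $810.41; payment $174.99; balance $635.42
Payment period 3: opening $635.42; interest $18.00 → $653.42; payment $174.99; balance $478.43
Payment period 4: opening $478.43; interest $14.00 → $492.43; payment $174.99; balance $317.44
Payment period 5: opening $317.44; interest $9.00 → $326.44; payment $174.99; balance $151.45
Payment period 6: opening $151.45; interest $5.00 → $156.45; payment $156.45; balance $0.00
Total paid: $879.41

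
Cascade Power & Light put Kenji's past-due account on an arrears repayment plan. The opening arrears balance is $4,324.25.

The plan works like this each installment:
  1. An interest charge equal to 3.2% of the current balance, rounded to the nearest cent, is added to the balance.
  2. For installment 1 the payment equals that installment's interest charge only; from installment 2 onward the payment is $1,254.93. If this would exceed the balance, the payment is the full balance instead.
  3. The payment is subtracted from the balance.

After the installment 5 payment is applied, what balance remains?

Installment 1: opening $4,324.25; interest $138.38 → $4,462.63; payment $138.38; balance $4,324.25
Installment 2: opening $4,324.25; interest $138.38 → $4,462.63; payment $1,254.93; balance $3,207.70
Installment 3: opening $3,207.70; interest $102.65 → $3,310.35; payment $1,254.93; balance $2,055.42
Installment 4: opening $2,055.42; interest $65.77 → $2,121.19; payment $1,254.93; balance $866.26
Installment 5: opening $866.26; interest $27.72 → $893.98; payment $893.98; balance $0.00

$0.00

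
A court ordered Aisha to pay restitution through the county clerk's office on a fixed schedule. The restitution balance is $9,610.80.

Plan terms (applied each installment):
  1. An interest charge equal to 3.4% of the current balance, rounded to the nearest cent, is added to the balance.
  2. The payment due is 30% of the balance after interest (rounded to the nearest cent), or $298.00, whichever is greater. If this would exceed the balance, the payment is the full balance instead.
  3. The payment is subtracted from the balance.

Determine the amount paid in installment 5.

Installment 1: opening $9,610.80; interest $326.77 → $9,937.57; payment $2,981.27; balance $6,956.30
Installment 2: opening $6,956.30; interest $236.51 → $7,192.81; payment $2,157.84; balance $5,034.97
Installment 3: opening $5,034.97; interest $171.19 → $5,206.16; payment $1,561.85; balance $3,644.31
Installment 4: opening $3,644.31; interest $123.91 → $3,768.22; payment $1,130.47; balance $2,637.75
Installment 5: opening $2,637.75; interest $89.68 → $2,727.43; payment $818.23; balance $1,909.20

$818.23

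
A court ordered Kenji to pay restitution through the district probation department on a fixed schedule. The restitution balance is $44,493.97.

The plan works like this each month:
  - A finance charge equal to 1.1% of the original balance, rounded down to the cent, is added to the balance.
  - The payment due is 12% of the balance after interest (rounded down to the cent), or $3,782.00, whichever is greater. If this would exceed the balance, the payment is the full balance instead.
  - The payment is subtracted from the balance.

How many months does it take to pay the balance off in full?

Month 1: opening $44,493.97; interest $489.43 → $44,983.40; payment $5,398.00; balance $39,585.40
Month 2: opening $39,585.40; interest $489.43 → $40,074.83; payment $4,808.97; balance $35,265.86
Month 3: opening $35,265.86; interest $489.43 → $35,755.29; payment $4,290.63; balance $31,464.66
Month 4: opening $31,464.66; interest $489.43 → $31,954.09; payment $3,834.49; balance $28,119.60
Month 5: opening $28,119.60; interest $489.43 → $28,609.03; payment $3,782.00; balance $24,827.03
Month 6: opening $24,827.03; interest $489.43 → $25,316.46; payment $3,782.00; balance $21,534.46
Month 7: opening $21,534.46; interest $489.43 → $22,023.89; payment $3,782.00; balance $18,241.89
Month 8: opening $18,241.89; interest $489.43 → $18,731.32; payment $3,782.00; balance $14,949.32
Month 9: opening $14,949.32; interest $489.43 → $15,438.75; payment $3,782.00; balance $11,656.75
Month 10: opening $11,656.75; interest $489.43 → $12,146.18; payment $3,782.00; balance $8,364.18
Month 11: opening $8,364.18; interest $489.43 → $8,853.61; payment $3,782.00; balance $5,071.61
Month 12: opening $5,071.61; interest $489.43 → $5,561.04; payment $3,782.00; balance $1,779.04
Month 13: opening $1,779.04; interest $489.43 → $2,268.47; payment $2,268.47; balance $0.00
Balance reaches $0.00 in month 13.

13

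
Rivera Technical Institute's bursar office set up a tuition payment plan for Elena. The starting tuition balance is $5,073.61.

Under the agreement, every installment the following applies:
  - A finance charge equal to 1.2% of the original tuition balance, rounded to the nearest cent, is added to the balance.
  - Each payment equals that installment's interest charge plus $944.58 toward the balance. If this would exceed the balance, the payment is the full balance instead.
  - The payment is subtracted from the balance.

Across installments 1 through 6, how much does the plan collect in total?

Installment 1: opening $5,073.61; interest $60.88 → $5,134.49; payment $1,005.46; balance $4,129.03
Installment 2: opening $4,129.03; interest $60.88 → $4,189.91; payment $1,005.46; balance $3,184.45
Installment 3: opening $3,184.45; interest $60.88 → $3,245.33; payment $1,005.46; balance $2,239.87
Installment 4: opening $2,239.87; interest $60.88 → $2,300.75; payment $1,005.46; balance $1,295.29
Installment 5: opening $1,295.29; interest $60.88 → $1,356.17; payment $1,005.46; balance $350.71
Installment 6: opening $350.71; interest $60.88 → $411.59; payment $411.59; balance $0.00
Total paid: $5,438.89

$5,438.89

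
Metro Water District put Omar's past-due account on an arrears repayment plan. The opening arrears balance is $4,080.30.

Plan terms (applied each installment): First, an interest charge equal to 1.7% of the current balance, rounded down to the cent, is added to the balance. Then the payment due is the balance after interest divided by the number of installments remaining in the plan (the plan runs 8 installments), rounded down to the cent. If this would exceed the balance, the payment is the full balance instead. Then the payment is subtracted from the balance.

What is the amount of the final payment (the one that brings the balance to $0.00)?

Installment 1: opening $4,080.30; interest $69.36 → $4,149.66; payment $518.70; balance $3,630.96
Installment 2: opening $3,630.96; interest $61.72 → $3,692.68; payment $527.52; balance $3,165.16
Installment 3: opening $3,165.16; interest $53.80 → $3,218.96; payment $536.49; balance $2,682.47
Installment 4: opening $2,682.47; interest $45.60 → $2,728.07; payment $545.61; balance $2,182.46
Installment 5: opening $2,182.46; interest $37.10 → $2,219.56; payment $554.89; balance $1,664.67
Installment 6: opening $1,664.67; interest $28.29 → $1,692.96; payment $564.32; balance $1,128.64
Installment 7: opening $1,128.64; interest $19.18 → $1,147.82; payment $573.91; balance $573.91
Installment 8: opening $573.91; interest $9.75 → $583.66; payment $583.66; balance $0.00

$583.66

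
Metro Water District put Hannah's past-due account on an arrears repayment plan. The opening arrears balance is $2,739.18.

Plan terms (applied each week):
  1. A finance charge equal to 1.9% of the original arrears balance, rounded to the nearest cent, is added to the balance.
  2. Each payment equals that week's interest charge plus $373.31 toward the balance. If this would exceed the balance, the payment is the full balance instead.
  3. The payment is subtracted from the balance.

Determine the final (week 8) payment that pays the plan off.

Week 1: opening $2,739.18; interest $52.04 → $2,791.22; payment $425.35; balance $2,365.87
Week 2: opening $2,365.87; interest $52.04 → $2,417.91; payment $425.35; balance $1,992.56
Week 3: opening $1,992.56; interest $52.04 → $2,044.60; payment $425.35; balance $1,619.25
Week 4: opening $1,619.25; interest $52.04 → $1,671.29; payment $425.35; balance $1,245.94
Week 5: opening $1,245.94; interest $52.04 → $1,297.98; payment $425.35; balance $872.63
Week 6: opening $872.63; interest $52.04 → $924.67; payment $425.35; balance $499.32
Week 7: opening $499.32; interest $52.04 → $551.36; payment $425.35; balance $126.01
Week 8: opening $126.01; interest $52.04 → $178.05; payment $178.05; balance $0.00

$178.05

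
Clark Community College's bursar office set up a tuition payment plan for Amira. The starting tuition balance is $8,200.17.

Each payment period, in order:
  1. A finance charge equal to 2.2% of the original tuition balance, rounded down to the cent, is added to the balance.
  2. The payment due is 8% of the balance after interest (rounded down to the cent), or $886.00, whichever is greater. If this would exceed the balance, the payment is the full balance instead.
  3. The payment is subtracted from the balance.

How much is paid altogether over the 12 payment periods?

$10,364.97

# | Opening | Interest | Payment | End bal
1 | $8,200.17 | $180.40 | $886.00 | $7,494.57
2 | $7,494.57 | $180.40 | $886.00 | $6,788.97
3 | $6,788.97 | $180.40 | $886.00 | $6,083.37
4 | $6,083.37 | $180.40 | $886.00 | $5,377.77
5 | $5,377.77 | $180.40 | $886.00 | $4,672.17
6 | $4,672.17 | $180.40 | $886.00 | $3,966.57
7 | $3,966.57 | $180.40 | $886.00 | $3,260.97
8 | $3,260.97 | $180.40 | $886.00 | $2,555.37
9 | $2,555.37 | $180.40 | $886.00 | $1,849.77
10 | $1,849.77 | $180.40 | $886.00 | $1,144.17
11 | $1,144.17 | $180.40 | $886.00 | $438.57
12 | $438.57 | $180.40 | $618.97 | $0.00
Total paid: $10,364.97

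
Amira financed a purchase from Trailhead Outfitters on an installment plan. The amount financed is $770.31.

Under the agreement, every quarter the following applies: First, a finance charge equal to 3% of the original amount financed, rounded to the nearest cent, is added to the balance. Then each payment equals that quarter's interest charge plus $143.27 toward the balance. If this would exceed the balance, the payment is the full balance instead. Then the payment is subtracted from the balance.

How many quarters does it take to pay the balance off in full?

6

Quarter 1: $770.31 +$23.11 interest = $793.42; pay $166.38 → $627.04
Quarter 2: $627.04 +$23.11 interest = $650.15; pay $166.38 → $483.77
Quarter 3: $483.77 +$23.11 interest = $506.88; pay $166.38 → $340.50
Quarter 4: $340.50 +$23.11 interest = $363.61; pay $166.38 → $197.23
Quarter 5: $197.23 +$23.11 interest = $220.34; pay $166.38 → $53.96
Quarter 6: $53.96 +$23.11 interest = $77.07; pay $77.07 → $0.00
Balance reaches $0.00 in quarter 6.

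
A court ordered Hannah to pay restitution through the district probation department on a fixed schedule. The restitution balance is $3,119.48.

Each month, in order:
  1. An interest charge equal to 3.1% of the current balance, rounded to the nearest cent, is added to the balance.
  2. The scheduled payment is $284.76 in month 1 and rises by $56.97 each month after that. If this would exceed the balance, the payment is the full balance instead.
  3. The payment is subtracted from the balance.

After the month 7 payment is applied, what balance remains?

Month 1: $3,119.48 +$96.70 interest = $3,216.18; pay $284.76 → $2,931.42
Month 2: $2,931.42 +$90.87 interest = $3,022.29; pay $341.73 → $2,680.56
Month 3: $2,680.56 +$83.10 interest = $2,763.66; pay $398.70 → $2,364.96
Month 4: $2,364.96 +$73.31 interest = $2,438.27; pay $455.67 → $1,982.60
Month 5: $1,982.60 +$61.46 interest = $2,044.06; pay $512.64 → $1,531.42
Month 6: $1,531.42 +$47.47 interest = $1,578.89; pay $569.61 → $1,009.28
Month 7: $1,009.28 +$31.29 interest = $1,040.57; pay $626.58 → $413.99

$413.99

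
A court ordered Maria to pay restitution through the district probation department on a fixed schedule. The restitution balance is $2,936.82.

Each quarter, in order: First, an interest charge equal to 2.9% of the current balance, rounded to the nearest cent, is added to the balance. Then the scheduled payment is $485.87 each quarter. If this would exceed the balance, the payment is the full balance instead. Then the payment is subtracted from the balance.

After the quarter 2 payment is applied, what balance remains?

Quarter 1: $2,936.82 +$85.17 interest = $3,021.99; pay $485.87 → $2,536.12
Quarter 2: $2,536.12 +$73.55 interest = $2,609.67; pay $485.87 → $2,123.80

$2,123.80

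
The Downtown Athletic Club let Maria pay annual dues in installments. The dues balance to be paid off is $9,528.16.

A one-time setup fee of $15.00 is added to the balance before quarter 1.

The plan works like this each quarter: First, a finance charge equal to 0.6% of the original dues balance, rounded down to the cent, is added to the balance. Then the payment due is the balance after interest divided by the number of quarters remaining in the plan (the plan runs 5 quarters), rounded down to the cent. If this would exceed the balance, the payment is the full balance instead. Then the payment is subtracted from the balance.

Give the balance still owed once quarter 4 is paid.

$1,981.99

Quarter 1: opening $9,543.16; interest $57.16 → $9,600.32; payment $1,920.06; balance $7,680.26
Quarter 2: opening $7,680.26; interest $57.16 → $7,737.42; payment $1,934.35; balance $5,803.07
Quarter 3: opening $5,803.07; interest $57.16 → $5,860.23; payment $1,953.41; balance $3,906.82
Quarter 4: opening $3,906.82; interest $57.16 → $3,963.98; payment $1,981.99; balance $1,981.99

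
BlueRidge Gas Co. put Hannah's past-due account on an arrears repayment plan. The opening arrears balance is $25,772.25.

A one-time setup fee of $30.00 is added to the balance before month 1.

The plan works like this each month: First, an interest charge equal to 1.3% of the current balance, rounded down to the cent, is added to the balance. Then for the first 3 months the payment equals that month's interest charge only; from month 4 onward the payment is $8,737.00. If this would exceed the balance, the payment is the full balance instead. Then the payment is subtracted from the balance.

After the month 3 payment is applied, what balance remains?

$25,802.25

Month 1: opening $25,802.25; interest $335.42 → $26,137.67; payment $335.42; balance $25,802.25
Month 2: opening $25,802.25; interest $335.42 → $26,137.67; payment $335.42; balance $25,802.25
Month 3: opening $25,802.25; interest $335.42 → $26,137.67; payment $335.42; balance $25,802.25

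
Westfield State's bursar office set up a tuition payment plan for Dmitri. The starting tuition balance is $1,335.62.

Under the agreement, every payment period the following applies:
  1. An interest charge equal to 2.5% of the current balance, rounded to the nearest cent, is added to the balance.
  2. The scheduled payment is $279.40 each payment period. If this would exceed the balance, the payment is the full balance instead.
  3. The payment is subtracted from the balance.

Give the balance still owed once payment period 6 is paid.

Payment period 1: opening $1,335.62; interest $33.39 → $1,369.01; payment $279.40; balance $1,089.61
Payment period 2: opening $1,089.61; interest $27.24 → $1,116.85; payment $279.40; balance $837.45
Payment period 3: opening $837.45; interest $20.94 → $858.39; payment $279.40; balance $578.99
Payment period 4: opening $578.99; interest $14.47 → $593.46; payment $279.40; balance $314.06
Payment period 5: opening $314.06; interest $7.85 → $321.91; payment $279.40; balance $42.51
Payment period 6: opening $42.51; interest $1.06 → $43.57; payment $43.57; balance $0.00

$0.00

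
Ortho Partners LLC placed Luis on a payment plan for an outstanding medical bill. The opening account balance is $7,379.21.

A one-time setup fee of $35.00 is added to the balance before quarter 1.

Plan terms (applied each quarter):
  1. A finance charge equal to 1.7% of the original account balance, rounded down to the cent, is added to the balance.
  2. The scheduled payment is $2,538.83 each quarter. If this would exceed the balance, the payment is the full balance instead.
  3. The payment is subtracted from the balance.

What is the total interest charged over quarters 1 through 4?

$501.76

# | Opening | Interest | Payment | End bal
1 | $7,414.21 | $125.44 | $2,538.83 | $5,000.82
2 | $5,000.82 | $125.44 | $2,538.83 | $2,587.43
3 | $2,587.43 | $125.44 | $2,538.83 | $174.04
4 | $174.04 | $125.44 | $299.48 | $0.00
Total interest: $125.44 + $125.44 + $125.44 + $125.44 = $501.76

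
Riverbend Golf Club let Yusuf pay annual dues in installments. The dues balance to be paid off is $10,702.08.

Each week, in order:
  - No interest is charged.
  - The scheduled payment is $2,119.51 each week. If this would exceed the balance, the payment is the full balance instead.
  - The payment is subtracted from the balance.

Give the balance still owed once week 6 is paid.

Week 1: opening $10,702.08; payment $2,119.51; balance $8,582.57
Week 2: opening $8,582.57; payment $2,119.51; balance $6,463.06
Week 3: opening $6,463.06; payment $2,119.51; balance $4,343.55
Week 4: opening $4,343.55; payment $2,119.51; balance $2,224.04
Week 5: opening $2,224.04; payment $2,119.51; balance $104.53
Week 6: opening $104.53; payment $104.53; balance $0.00

$0.00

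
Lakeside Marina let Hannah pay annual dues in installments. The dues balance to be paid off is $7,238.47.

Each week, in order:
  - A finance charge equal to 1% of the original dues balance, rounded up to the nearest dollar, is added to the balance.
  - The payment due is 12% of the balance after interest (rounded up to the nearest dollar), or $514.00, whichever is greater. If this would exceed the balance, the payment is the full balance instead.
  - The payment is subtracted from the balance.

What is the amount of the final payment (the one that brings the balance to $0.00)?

Week 1: $7,238.47 +$73.00 interest = $7,311.47; pay $878.00 → $6,433.47
Week 2: $6,433.47 +$73.00 interest = $6,506.47; pay $781.00 → $5,725.47
Week 3: $5,725.47 +$73.00 interest = $5,798.47; pay $696.00 → $5,102.47
Week 4: $5,102.47 +$73.00 interest = $5,175.47; pay $622.00 → $4,553.47
Week 5: $4,553.47 +$73.00 interest = $4,626.47; pay $556.00 → $4,070.47
Week 6: $4,070.47 +$73.00 interest = $4,143.47; pay $514.00 → $3,629.47
Week 7: $3,629.47 +$73.00 interest = $3,702.47; pay $514.00 → $3,188.47
Week 8: $3,188.47 +$73.00 interest = $3,261.47; pay $514.00 → $2,747.47
Week 9: $2,747.47 +$73.00 interest = $2,820.47; pay $514.00 → $2,306.47
Week 10: $2,306.47 +$73.00 interest = $2,379.47; pay $514.00 → $1,865.47
Week 11: $1,865.47 +$73.00 interest = $1,938.47; pay $514.00 → $1,424.47
Week 12: $1,424.47 +$73.00 interest = $1,497.47; pay $514.00 → $983.47
Week 13: $983.47 +$73.00 interest = $1,056.47; pay $514.00 → $542.47
Week 14: $542.47 +$73.00 interest = $615.47; pay $514.00 → $101.47
Week 15: $101.47 +$73.00 interest = $174.47; pay $174.47 → $0.00

$174.47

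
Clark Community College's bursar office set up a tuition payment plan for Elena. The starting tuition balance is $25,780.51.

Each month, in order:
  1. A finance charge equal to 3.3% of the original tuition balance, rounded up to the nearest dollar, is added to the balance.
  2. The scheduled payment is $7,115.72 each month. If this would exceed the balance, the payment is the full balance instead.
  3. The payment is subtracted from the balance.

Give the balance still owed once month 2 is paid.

$13,251.07

Month 1: $25,780.51 +$851.00 interest = $26,631.51; pay $7,115.72 → $19,515.79
Month 2: $19,515.79 +$851.00 interest = $20,366.79; pay $7,115.72 → $13,251.07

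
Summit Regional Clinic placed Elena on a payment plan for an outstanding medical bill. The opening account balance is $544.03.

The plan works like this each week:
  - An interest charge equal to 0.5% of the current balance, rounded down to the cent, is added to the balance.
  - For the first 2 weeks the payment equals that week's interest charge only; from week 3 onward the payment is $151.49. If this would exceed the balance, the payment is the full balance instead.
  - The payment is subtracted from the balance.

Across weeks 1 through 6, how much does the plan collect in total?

Week 1: opening $544.03; interest $2.72 → $546.75; payment $2.72; balance $544.03
Week 2: opening $544.03; interest $2.72 → $546.75; payment $2.72; balance $544.03
Week 3: opening $544.03; interest $2.72 → $546.75; payment $151.49; balance $395.26
Week 4: opening $395.26; interest $1.97 → $397.23; payment $151.49; balance $245.74
Week 5: opening $245.74; interest $1.22 → $246.96; payment $151.49; balance $95.47
Week 6: opening $95.47; interest $0.47 → $95.94; payment $95.94; balance $0.00
Total paid: $555.85

$555.85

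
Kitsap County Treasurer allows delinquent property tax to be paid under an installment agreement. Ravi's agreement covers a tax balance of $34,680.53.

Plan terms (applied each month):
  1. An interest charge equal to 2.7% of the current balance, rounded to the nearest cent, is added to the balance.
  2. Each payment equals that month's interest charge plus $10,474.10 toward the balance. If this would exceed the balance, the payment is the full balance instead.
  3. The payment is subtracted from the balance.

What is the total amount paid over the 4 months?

$36,729.21

Month 1: $34,680.53 +$936.37 interest = $35,616.90; pay $11,410.47 → $24,206.43
Month 2: $24,206.43 +$653.57 interest = $24,860.00; pay $11,127.67 → $13,732.33
Month 3: $13,732.33 +$370.77 interest = $14,103.10; pay $10,844.87 → $3,258.23
Month 4: $3,258.23 +$87.97 interest = $3,346.20; pay $3,346.20 → $0.00
Total paid: $36,729.21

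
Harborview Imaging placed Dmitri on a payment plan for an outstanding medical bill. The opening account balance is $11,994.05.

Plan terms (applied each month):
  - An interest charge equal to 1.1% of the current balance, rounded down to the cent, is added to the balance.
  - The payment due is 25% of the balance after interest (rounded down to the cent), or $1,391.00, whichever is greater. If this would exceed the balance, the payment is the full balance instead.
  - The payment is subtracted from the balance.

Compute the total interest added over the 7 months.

# | Opening | Interest | Payment | End bal
1 | $11,994.05 | $131.93 | $3,031.49 | $9,094.49
2 | $9,094.49 | $100.03 | $2,298.63 | $6,895.89
3 | $6,895.89 | $75.85 | $1,742.93 | $5,228.81
4 | $5,228.81 | $57.51 | $1,391.00 | $3,895.32
5 | $3,895.32 | $42.84 | $1,391.00 | $2,547.16
6 | $2,547.16 | $28.01 | $1,391.00 | $1,184.17
7 | $1,184.17 | $13.02 | $1,197.19 | $0.00
Total interest: $131.93 + $100.03 + $75.85 + $57.51 + $42.84 + $28.01 + $13.02 = $449.19

$449.19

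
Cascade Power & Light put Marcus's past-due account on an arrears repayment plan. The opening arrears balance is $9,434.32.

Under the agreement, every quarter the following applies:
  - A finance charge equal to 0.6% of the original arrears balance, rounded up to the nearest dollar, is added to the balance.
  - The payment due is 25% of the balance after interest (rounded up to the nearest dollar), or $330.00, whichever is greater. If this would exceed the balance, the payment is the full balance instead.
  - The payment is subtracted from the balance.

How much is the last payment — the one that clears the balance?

# | Opening | Interest | Payment | End bal
1 | $9,434.32 | $57.00 | $2,373.00 | $7,118.32
2 | $7,118.32 | $57.00 | $1,794.00 | $5,381.32
3 | $5,381.32 | $57.00 | $1,360.00 | $4,078.32
4 | $4,078.32 | $57.00 | $1,034.00 | $3,101.32
5 | $3,101.32 | $57.00 | $790.00 | $2,368.32
6 | $2,368.32 | $57.00 | $607.00 | $1,818.32
7 | $1,818.32 | $57.00 | $469.00 | $1,406.32
8 | $1,406.32 | $57.00 | $366.00 | $1,097.32
9 | $1,097.32 | $57.00 | $330.00 | $824.32
10 | $824.32 | $57.00 | $330.00 | $551.32
11 | $551.32 | $57.00 | $330.00 | $278.32
12 | $278.32 | $57.00 | $330.00 | $5.32
13 | $5.32 | $57.00 | $62.32 | $0.00

$62.32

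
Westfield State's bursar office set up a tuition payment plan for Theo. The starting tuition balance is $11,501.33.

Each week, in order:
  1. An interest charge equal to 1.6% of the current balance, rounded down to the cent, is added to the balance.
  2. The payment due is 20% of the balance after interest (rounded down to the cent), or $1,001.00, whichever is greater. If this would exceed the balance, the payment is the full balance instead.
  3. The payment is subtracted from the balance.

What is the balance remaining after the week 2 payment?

Week 1: opening $11,501.33; interest $184.02 → $11,685.35; payment $2,337.07; balance $9,348.28
Week 2: opening $9,348.28; interest $149.57 → $9,497.85; payment $1,899.57; balance $7,598.28

$7,598.28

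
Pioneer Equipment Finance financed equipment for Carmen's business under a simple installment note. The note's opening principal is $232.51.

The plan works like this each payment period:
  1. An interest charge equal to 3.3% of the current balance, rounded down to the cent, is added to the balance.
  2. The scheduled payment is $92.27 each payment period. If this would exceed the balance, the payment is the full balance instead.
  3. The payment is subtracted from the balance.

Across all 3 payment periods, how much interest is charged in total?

Payment period 1: $232.51 +$7.67 interest = $240.18; pay $92.27 → $147.91
Payment period 2: $147.91 +$4.88 interest = $152.79; pay $92.27 → $60.52
Payment period 3: $60.52 +$1.99 interest = $62.51; pay $62.51 → $0.00
Total interest: $7.67 + $4.88 + $1.99 = $14.54

$14.54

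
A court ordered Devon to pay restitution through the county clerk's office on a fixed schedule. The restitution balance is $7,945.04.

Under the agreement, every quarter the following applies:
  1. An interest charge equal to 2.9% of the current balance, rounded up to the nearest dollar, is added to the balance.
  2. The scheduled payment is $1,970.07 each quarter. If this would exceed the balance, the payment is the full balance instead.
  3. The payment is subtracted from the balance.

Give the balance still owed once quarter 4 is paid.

Quarter 1: opening $7,945.04; interest $231.00 → $8,176.04; payment $1,970.07; balance $6,205.97
Quarter 2: opening $6,205.97; interest $180.00 → $6,385.97; payment $1,970.07; balance $4,415.90
Quarter 3: opening $4,415.90; interest $129.00 → $4,544.90; payment $1,970.07; balance $2,574.83
Quarter 4: opening $2,574.83; interest $75.00 → $2,649.83; payment $1,970.07; balance $679.76

$679.76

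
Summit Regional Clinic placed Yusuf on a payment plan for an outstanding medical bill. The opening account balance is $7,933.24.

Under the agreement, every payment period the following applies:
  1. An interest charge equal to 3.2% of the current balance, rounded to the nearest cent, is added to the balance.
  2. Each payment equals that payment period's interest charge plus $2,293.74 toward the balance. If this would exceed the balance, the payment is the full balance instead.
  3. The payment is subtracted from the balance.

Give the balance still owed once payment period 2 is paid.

$3,345.76

Payment period 1: $7,933.24 +$253.86 interest = $8,187.10; pay $2,547.60 → $5,639.50
Payment period 2: $5,639.50 +$180.46 interest = $5,819.96; pay $2,474.20 → $3,345.76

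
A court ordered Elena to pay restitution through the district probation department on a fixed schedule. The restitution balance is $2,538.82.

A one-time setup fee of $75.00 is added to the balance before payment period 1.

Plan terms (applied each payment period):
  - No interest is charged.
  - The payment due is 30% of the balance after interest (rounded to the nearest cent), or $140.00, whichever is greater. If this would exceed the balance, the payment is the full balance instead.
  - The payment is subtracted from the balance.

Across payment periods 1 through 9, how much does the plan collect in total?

Payment period 1: $2,613.82 − $784.15 → $1,829.67
Payment period 2: $1,829.67 − $548.90 → $1,280.77
Payment period 3: $1,280.77 − $384.23 → $896.54
Payment period 4: $896.54 − $268.96 → $627.58
Payment period 5: $627.58 − $188.27 → $439.31
Payment period 6: $439.31 − $140.00 → $299.31
Payment period 7: $299.31 − $140.00 → $159.31
Payment period 8: $159.31 − $140.00 → $19.31
Payment period 9: $19.31 − $19.31 → $0.00
Total paid: $2,613.82

$2,613.82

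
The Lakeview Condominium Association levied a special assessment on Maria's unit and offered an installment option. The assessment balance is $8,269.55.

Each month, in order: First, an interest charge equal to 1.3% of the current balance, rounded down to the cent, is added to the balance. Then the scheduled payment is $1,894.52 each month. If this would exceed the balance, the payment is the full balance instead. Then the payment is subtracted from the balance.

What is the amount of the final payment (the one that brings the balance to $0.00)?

$993.62

Month 1: $8,269.55 +$107.50 interest = $8,377.05; pay $1,894.52 → $6,482.53
Month 2: $6,482.53 +$84.27 interest = $6,566.80; pay $1,894.52 → $4,672.28
Month 3: $4,672.28 +$60.73 interest = $4,733.01; pay $1,894.52 → $2,838.49
Month 4: $2,838.49 +$36.90 interest = $2,875.39; pay $1,894.52 → $980.87
Month 5: $980.87 +$12.75 interest = $993.62; pay $993.62 → $0.00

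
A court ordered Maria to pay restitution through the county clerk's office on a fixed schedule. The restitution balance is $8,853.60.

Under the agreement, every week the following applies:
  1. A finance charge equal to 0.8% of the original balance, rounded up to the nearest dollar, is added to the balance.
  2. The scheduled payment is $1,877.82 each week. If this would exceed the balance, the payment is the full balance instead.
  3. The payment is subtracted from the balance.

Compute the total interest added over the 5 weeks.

Week 1: opening $8,853.60; interest $71.00 → $8,924.60; payment $1,877.82; balance $7,046.78
Week 2: opening $7,046.78; interest $71.00 → $7,117.78; payment $1,877.82; balance $5,239.96
Week 3: opening $5,239.96; interest $71.00 → $5,310.96; payment $1,877.82; balance $3,433.14
Week 4: opening $3,433.14; interest $71.00 → $3,504.14; payment $1,877.82; balance $1,626.32
Week 5: opening $1,626.32; interest $71.00 → $1,697.32; payment $1,697.32; balance $0.00
Total interest: $71.00 + $71.00 + $71.00 + $71.00 + $71.00 = $355.00

$355.00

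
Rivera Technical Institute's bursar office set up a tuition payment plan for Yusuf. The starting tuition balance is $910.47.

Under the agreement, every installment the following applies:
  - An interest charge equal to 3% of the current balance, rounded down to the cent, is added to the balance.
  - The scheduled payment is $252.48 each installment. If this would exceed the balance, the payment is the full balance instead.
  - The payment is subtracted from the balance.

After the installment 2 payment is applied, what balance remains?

Installment 1: opening $910.47; interest $27.31 → $937.78; payment $252.48; balance $685.30
Installment 2: opening $685.30; interest $20.55 → $705.85; payment $252.48; balance $453.37

$453.37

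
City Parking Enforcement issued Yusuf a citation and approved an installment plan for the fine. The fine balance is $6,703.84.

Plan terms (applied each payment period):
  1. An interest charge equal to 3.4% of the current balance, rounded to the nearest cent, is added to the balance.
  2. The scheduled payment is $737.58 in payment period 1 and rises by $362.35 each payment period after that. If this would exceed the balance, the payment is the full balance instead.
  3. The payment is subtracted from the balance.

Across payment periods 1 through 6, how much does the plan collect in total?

$7,546.65

Payment period 1: $6,703.84 +$227.93 interest = $6,931.77; pay $737.58 → $6,194.19
Payment period 2: $6,194.19 +$210.60 interest = $6,404.79; pay $1,099.93 → $5,304.86
Payment period 3: $5,304.86 +$180.37 interest = $5,485.23; pay $1,462.28 → $4,022.95
Payment period 4: $4,022.95 +$136.78 interest = $4,159.73; pay $1,824.63 → $2,335.10
Payment period 5: $2,335.10 +$79.39 interest = $2,414.49; pay $2,186.98 → $227.51
Payment period 6: $227.51 +$7.74 interest = $235.25; pay $235.25 → $0.00
Total paid: $7,546.65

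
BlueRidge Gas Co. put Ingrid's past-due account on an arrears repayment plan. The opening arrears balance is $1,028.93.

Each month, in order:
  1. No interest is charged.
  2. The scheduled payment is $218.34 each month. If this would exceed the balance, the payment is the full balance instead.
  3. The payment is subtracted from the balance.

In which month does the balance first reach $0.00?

5

Month 1: $1,028.93 − $218.34 → $810.59
Month 2: $810.59 − $218.34 → $592.25
Month 3: $592.25 − $218.34 → $373.91
Month 4: $373.91 − $218.34 → $155.57
Month 5: $155.57 − $155.57 → $0.00
Balance reaches $0.00 in month 5.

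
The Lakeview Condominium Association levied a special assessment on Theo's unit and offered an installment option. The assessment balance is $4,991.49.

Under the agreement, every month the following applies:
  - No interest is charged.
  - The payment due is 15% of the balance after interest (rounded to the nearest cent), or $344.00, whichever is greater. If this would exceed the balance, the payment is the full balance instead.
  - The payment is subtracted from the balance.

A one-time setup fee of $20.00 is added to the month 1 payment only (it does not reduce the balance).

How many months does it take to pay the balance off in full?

12

# | Opening | Payment | Fee | End bal
1 | $4,991.49 | $748.72 | $20.00 | $4,242.77
2 | $4,242.77 | $636.42 | — | $3,606.35
3 | $3,606.35 | $540.95 | — | $3,065.40
4 | $3,065.40 | $459.81 | — | $2,605.59
5 | $2,605.59 | $390.84 | — | $2,214.75
6 | $2,214.75 | $344.00 | — | $1,870.75
7 | $1,870.75 | $344.00 | — | $1,526.75
8 | $1,526.75 | $344.00 | — | $1,182.75
9 | $1,182.75 | $344.00 | — | $838.75
10 | $838.75 | $344.00 | — | $494.75
11 | $494.75 | $344.00 | — | $150.75
12 | $150.75 | $150.75 | — | $0.00
Balance reaches $0.00 in month 12.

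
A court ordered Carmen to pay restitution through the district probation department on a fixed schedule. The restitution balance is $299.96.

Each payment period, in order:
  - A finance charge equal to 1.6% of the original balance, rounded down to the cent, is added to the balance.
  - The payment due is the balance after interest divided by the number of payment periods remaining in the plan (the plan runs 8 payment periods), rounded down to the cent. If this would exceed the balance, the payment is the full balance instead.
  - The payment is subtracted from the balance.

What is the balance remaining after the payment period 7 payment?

Payment period 1: opening $299.96; interest $4.79 → $304.75; payment $38.09; balance $266.66
Payment period 2: opening $266.66; interest $4.79 → $271.45; payment $38.77; balance $232.68
Payment period 3: opening $232.68; interest $4.79 → $237.47; payment $39.57; balance $197.90
Payment period 4: opening $197.90; interest $4.79 → $202.69; payment $40.53; balance $162.16
Payment period 5: opening $162.16; interest $4.79 → $166.95; payment $41.73; balance $125.22
Payment period 6: opening $125.22; interest $4.79 → $130.01; payment $43.33; balance $86.68
Payment period 7: opening $86.68; interest $4.79 → $91.47; payment $45.73; balance $45.74

$45.74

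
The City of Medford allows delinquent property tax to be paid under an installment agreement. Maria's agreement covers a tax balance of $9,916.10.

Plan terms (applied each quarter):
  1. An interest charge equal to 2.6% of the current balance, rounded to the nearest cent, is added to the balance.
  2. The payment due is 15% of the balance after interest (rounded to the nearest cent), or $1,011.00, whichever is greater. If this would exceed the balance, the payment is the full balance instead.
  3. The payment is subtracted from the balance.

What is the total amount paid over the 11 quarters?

$11,318.30

Quarter 1: opening $9,916.10; interest $257.82 → $10,173.92; payment $1,526.09; balance $8,647.83
Quarter 2: opening $8,647.83; interest $224.84 → $8,872.67; payment $1,330.90; balance $7,541.77
Quarter 3: opening $7,541.77; interest $196.09 → $7,737.86; payment $1,160.68; balance $6,577.18
Quarter 4: opening $6,577.18; interest $171.01 → $6,748.19; payment $1,012.23; balance $5,735.96
Quarter 5: opening $5,735.96; interest $149.13 → $5,885.09; payment $1,011.00; balance $4,874.09
Quarter 6: opening $4,874.09; interest $126.73 → $5,000.82; payment $1,011.00; balance $3,989.82
Quarter 7: opening $3,989.82; interest $103.74 → $4,093.56; payment $1,011.00; balance $3,082.56
Quarter 8: opening $3,082.56; interest $80.15 → $3,162.71; payment $1,011.00; balance $2,151.71
Quarter 9: opening $2,151.71; interest $55.94 → $2,207.65; payment $1,011.00; balance $1,196.65
Quarter 10: opening $1,196.65; interest $31.11 → $1,227.76; payment $1,011.00; balance $216.76
Quarter 11: opening $216.76; interest $5.64 → $222.40; payment $222.40; balance $0.00
Total paid: $11,318.30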